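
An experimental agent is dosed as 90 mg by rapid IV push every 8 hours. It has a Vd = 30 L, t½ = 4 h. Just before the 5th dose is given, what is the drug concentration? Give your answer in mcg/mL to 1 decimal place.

f = (1/2)^(τ/t½) = (1/2)^(8/4) ≈ 0.2500.
C₀ = D/Vd = 90/30 ≈ 3.000 mcg/mL.
Before the 5th dose, 4 doses have been given. Superposition: Cmin = C₀·(f + f² + … + f^4).
≈ 3.000 × (0.2500 + 0.0625 + 0.0156 + 0.0039) ≈ 3.000 × 0.3320 ≈ 0.996 mcg/mL.

1.0 mcg/mL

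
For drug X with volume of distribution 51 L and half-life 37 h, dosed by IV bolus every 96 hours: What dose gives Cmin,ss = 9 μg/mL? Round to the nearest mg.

2313 mg

τ/t½ = 96/37 ≈ 2.5946, so f = (1/2)^(96/37) ≈ 0.165558.
Cmin,ss = (D/Vd)·f/(1−f), so D = Cmin,ss·Vd·(1−f)/f.
D = 9 × 51 × (1−f)/f ≈ 9 × 51 × 5.04018 ≈ 2313.44 mg.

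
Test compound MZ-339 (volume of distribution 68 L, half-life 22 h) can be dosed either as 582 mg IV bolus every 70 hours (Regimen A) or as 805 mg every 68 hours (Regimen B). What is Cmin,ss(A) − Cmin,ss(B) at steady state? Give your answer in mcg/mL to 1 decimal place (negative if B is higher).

Regimen A: f = (1/2)^(70/22) ≈ 0.1102; Cmin,ss = (582/68)·f/(1−f) ≈ 1.060 mcg/mL.
Regimen B: f = (1/2)^(68/22) ≈ 0.1174; Cmin,ss = (805/68)·f/(1−f) ≈ 1.575 mcg/mL.
Difference ≈ 1.060 − 1.575 ≈ -0.515 mcg/mL.

-0.5 mcg/mL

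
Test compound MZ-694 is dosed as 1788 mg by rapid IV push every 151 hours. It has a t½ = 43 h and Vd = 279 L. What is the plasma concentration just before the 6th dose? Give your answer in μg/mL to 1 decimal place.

0.6 μg/mL

f = (1/2)^(τ/t½) = (1/2)^(151/43) ≈ 0.0877.
C₀ = D/Vd = 1788/279 ≈ 6.409 μg/mL.
Before the 6th dose, 5 doses have been given. Superposition: Cmin = C₀·(f + f² + … + f^5).
≈ 6.409 × (0.0877 + 0.0077 + 0.0007 + 0.0001 + 0.0000) ≈ 6.409 × 0.0962 ≈ 0.617 μg/mL.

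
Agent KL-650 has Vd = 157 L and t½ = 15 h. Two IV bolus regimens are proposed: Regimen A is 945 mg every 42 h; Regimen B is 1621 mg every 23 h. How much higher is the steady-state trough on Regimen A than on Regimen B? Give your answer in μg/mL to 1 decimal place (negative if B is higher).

Regimen A: f = (1/2)^(42/15) ≈ 0.1436; Cmin,ss = (945/157)·f/(1−f) ≈ 1.009 μg/mL.
Regimen B: f = (1/2)^(23/15) ≈ 0.3455; Cmin,ss = (1621/157)·f/(1−f) ≈ 5.450 μg/mL.
Difference ≈ 1.009 − 5.450 ≈ -4.441 μg/mL.

-4.4 μg/mL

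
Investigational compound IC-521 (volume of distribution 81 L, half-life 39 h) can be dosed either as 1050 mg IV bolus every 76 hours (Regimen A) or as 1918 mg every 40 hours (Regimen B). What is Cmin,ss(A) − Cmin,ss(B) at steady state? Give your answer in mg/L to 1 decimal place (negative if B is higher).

Regimen A: f = (1/2)^(76/39) ≈ 0.2590; Cmin,ss = (1050/81)·f/(1−f) ≈ 4.531 mg/L.
Regimen B: f = (1/2)^(40/39) ≈ 0.4912; Cmin,ss = (1918/81)·f/(1−f) ≈ 22.860 mg/L.
Difference ≈ 4.531 − 22.860 ≈ -18.329 mg/L.

-18.3 mg/L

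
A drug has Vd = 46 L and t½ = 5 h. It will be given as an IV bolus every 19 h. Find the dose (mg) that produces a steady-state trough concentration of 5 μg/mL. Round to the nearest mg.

τ/t½ = 19/5 ≈ 3.8, so f = (1/2)^(19/5) ≈ 0.071794.
Cmin,ss = (D/Vd)·f/(1−f), so D = Cmin,ss·Vd·(1−f)/f.
D = 5 × 46 × (1−f)/f ≈ 5 × 46 × 12.92874 ≈ 2973.61 mg.

2974 mg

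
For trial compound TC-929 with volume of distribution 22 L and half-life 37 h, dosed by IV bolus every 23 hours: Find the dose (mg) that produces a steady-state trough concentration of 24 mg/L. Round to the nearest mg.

284 mg

τ/t½ = 23/37 ≈ 0.62162, so f = (1/2)^(23/37) ≈ 0.649940.
Cmin,ss = (D/Vd)·f/(1−f), so D = Cmin,ss·Vd·(1−f)/f.
D = 24 × 22 × (1−f)/f ≈ 24 × 22 × 0.53860 ≈ 284.38 mg.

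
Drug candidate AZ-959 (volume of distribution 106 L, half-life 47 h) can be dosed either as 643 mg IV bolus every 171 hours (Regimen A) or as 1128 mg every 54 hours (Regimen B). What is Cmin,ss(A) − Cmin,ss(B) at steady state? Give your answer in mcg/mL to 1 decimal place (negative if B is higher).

Regimen A: f = (1/2)^(171/47) ≈ 0.0803; Cmin,ss = (643/106)·f/(1−f) ≈ 0.530 mcg/mL.
Regimen B: f = (1/2)^(54/47) ≈ 0.4510; Cmin,ss = (1128/106)·f/(1−f) ≈ 8.742 mcg/mL.
Difference ≈ 0.530 − 8.742 ≈ -8.212 mcg/mL.

-8.2 mcg/mL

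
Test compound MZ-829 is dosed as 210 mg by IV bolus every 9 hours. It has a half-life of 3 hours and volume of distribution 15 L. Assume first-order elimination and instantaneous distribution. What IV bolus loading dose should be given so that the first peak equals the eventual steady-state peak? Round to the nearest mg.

f = (1/2)^(9/3) ≈ 0.125000; accumulation ratio R = 1/(1−f) ≈ 1.14286.
Loading dose to hit Cmax,ss on first dose: D_load = D_maint·R ≈ 210 × 1.14286 ≈ 240.00 mg.

240 mg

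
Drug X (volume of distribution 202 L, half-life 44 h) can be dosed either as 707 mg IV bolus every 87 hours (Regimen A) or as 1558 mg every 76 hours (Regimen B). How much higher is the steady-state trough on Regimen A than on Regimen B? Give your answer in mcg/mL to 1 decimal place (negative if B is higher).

-2.1 mcg/mL

Regimen A: f = (1/2)^(87/44) ≈ 0.2540; Cmin,ss = (707/202)·f/(1−f) ≈ 1.192 mcg/mL.
Regimen B: f = (1/2)^(76/44) ≈ 0.3020; Cmin,ss = (1558/202)·f/(1−f) ≈ 3.337 mcg/mL.
Difference ≈ 1.192 − 3.337 ≈ -2.145 mcg/mL.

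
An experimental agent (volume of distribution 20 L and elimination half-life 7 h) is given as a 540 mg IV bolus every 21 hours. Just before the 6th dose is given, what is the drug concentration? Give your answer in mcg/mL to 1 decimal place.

f = (1/2)^(τ/t½) = (1/2)^(21/7) ≈ 0.1250.
C₀ = D/Vd = 540/20 ≈ 27.000 mcg/mL.
Before the 6th dose, 5 doses have been given. Superposition: Cmin = C₀·(f + f² + … + f^5).
≈ 27.000 × (0.1250 + 0.0156 + 0.0020 + 0.0002 + 0.0000) ≈ 27.000 × 0.1428 ≈ 3.856 mcg/mL.

3.9 mcg/mL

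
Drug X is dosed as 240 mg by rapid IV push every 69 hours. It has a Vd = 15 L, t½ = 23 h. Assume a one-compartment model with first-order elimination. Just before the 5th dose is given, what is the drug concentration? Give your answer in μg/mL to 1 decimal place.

2.3 μg/mL

f = (1/2)^(τ/t½) = (1/2)^(69/23) ≈ 0.1250.
C₀ = D/Vd = 240/15 ≈ 16.000 μg/mL.
Before the 5th dose, 4 doses have been given. Superposition: Cmin = C₀·(f + f² + … + f^4).
≈ 16.000 × (0.1250 + 0.0156 + 0.0020 + 0.0002) ≈ 16.000 × 0.1428 ≈ 2.285 μg/mL.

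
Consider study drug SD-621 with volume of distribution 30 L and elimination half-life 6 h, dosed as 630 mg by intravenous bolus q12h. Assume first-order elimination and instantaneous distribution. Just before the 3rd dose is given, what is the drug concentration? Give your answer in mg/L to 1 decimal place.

f = (1/2)^(τ/t½) = (1/2)^(12/6) ≈ 0.2500.
C₀ = D/Vd = 630/30 ≈ 21.000 mg/L.
Before the 3rd dose, 2 doses have been given. Superposition: Cmin = C₀·(f + f²).
≈ 21.000 × (0.2500 + 0.0625) ≈ 21.000 × 0.3125 ≈ 6.562 mg/L.

6.6 mg/L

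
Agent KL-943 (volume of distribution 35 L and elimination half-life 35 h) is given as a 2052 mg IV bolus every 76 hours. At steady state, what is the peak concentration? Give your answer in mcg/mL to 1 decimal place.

75.4 mcg/mL

τ/t½ = 76/35 ≈ 2.1714, so fraction remaining f = (1/2)^(76/35) ≈ 0.2220.
Accumulation ratio R = 1/(1 − f) ≈ 1/0.7780 ≈ 1.2853.
Single-dose peak C₀ = D/Vd = 2052/35 ≈ 58.629 mcg/mL.
Steady-state peak Cmax,ss = C₀·R ≈ 58.629 × 1.2853 ≈ 75.356 mcg/mL.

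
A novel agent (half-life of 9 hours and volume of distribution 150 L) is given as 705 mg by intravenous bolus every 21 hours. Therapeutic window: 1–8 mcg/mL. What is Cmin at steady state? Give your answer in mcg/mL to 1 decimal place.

1.2 mcg/mL

k = ln2/t½ = ln2/9 ≈ 0.077016 h⁻¹; fraction remaining f = e^(−kτ) = e^(−0.077016×21) ≈ 0.1984.
Each bolus raises the concentration by D/Vd = 705/150 ≈ 4.700 mcg/mL.
Steady-state trough Cmin,ss = C₀·f/(1−f) ≈ 4.700 × 0.1984/0.8016 ≈ 1.163 mcg/mL.
Trough 1.2 mcg/mL vs MEC 1 mcg/mL: adequate.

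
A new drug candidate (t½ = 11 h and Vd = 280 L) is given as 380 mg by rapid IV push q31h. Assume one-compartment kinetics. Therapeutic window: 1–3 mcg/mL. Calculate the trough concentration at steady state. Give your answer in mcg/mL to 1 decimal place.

0.2 mcg/mL

Over one 31-h interval, 31/11 ≈ 2.8182 half-lives elapse, leaving f ≈ 0.1418 of each dose.
Accumulation ratio R = 1/(1 − f) ≈ 1/0.8582 ≈ 1.1652.
Each bolus raises the concentration by D/Vd = 380/280 ≈ 1.357 mcg/mL.
Cmax,ss = C₀/(1 − f) ≈ 1.357/0.8582 ≈ 1.581 mcg/mL.
One interval later, Cmin,ss = Cmax,ss·e^(−kτ) ≈ 1.581 × 0.1418 ≈ 0.224 mcg/mL.
Trough 0.2 mcg/mL vs MEC 1 mcg/mL: subtherapeutic.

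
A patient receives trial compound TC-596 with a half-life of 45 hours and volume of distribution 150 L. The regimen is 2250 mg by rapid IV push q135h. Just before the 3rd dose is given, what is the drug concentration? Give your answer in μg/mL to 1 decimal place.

2.1 μg/mL

f = (1/2)^(τ/t½) = (1/2)^(135/45) ≈ 0.1250.
C₀ = D/Vd = 2250/150 ≈ 15.000 μg/mL.
Before the 3rd dose, 2 doses have been given. Superposition: Cmin = C₀·(f + f²).
≈ 15.000 × (0.1250 + 0.0156) ≈ 15.000 × 0.1406 ≈ 2.109 μg/mL.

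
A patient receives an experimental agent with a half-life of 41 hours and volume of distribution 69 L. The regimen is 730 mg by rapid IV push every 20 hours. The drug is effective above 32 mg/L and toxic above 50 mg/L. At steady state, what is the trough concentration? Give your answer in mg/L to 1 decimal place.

26.3 mg/L

Over one 20-h interval, 20/41 ≈ 0.4878 half-lives elapse, leaving f ≈ 0.7131 of each dose.
At steady state, accumulation factor R = 1/(1 − e^(−kτ)) ≈ 3.4855.
Single-dose peak C₀ = D/Vd = 730/69 ≈ 10.580 mg/L.
Steady-state peak Cmax,ss = C₀·R ≈ 10.580 × 3.4855 ≈ 36.877 mg/L.
Steady-state trough Cmin,ss = Cmax,ss·f ≈ 36.877 × 0.7131 ≈ 26.297 mg/L.
Trough 26.3 mg/L vs MEC 32 mg/L: subtherapeutic.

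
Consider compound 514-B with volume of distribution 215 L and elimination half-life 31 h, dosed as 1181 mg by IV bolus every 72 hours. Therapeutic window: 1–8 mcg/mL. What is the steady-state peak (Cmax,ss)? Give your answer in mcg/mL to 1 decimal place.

6.9 mcg/mL

k = ln2/t½ = ln2/31 ≈ 0.022360 h⁻¹; fraction remaining f = e^(−kτ) = e^(−0.022360×72) ≈ 0.1999.
Accumulation ratio R = 1/(1 − f) ≈ 1/0.8001 ≈ 1.2498.
Single-dose peak C₀ = D/Vd = 1181/215 ≈ 5.493 mcg/mL.
Steady-state peak Cmax,ss = C₀·R ≈ 5.493 × 1.2498 ≈ 6.865 mcg/mL.
Peak 6.9 mcg/mL vs MTC 8 mcg/mL: below toxic threshold.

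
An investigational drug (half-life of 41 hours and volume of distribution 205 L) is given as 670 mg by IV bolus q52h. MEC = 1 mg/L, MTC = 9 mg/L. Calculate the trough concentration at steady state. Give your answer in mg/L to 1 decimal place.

k = ln2/t½ = ln2/41 ≈ 0.016906 h⁻¹; fraction remaining f = e^(−kτ) = e^(−0.016906×52) ≈ 0.4152.
Single-dose peak C₀ = D/Vd = 670/205 ≈ 3.268 mg/L.
Steady-state trough Cmin,ss = C₀·f/(1−f) ≈ 3.268 × 0.4152/0.5848 ≈ 2.320 mg/L.
Trough 2.3 mg/L vs MEC 1 mg/L: adequate.

2.3 mg/L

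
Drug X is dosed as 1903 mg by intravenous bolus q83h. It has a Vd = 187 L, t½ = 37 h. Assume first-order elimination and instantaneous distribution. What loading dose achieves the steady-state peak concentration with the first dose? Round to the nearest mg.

2413 mg

f = (1/2)^(83/37) ≈ 0.211211; accumulation ratio R = 1/(1−f) ≈ 1.26777.
Loading dose to hit Cmax,ss on first dose: D_load = D_maint·R ≈ 1903 × 1.26777 ≈ 2412.57 mg.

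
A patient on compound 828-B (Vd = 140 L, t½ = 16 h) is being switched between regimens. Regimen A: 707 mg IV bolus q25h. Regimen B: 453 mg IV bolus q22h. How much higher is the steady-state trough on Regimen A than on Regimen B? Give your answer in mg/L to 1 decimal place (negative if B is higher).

0.6 mg/L

Regimen A: f = (1/2)^(25/16) ≈ 0.3386; Cmin,ss = (707/140)·f/(1−f) ≈ 2.585 mg/L.
Regimen B: f = (1/2)^(22/16) ≈ 0.3856; Cmin,ss = (453/140)·f/(1−f) ≈ 2.031 mg/L.
Difference ≈ 2.585 − 2.031 ≈ 0.554 mg/L.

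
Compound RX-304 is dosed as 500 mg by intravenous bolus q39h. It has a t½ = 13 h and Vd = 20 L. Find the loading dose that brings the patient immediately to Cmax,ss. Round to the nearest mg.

571 mg

f = (1/2)^(39/13) ≈ 0.125000; accumulation ratio R = 1/(1−f) ≈ 1.14286.
Loading dose to hit Cmax,ss on first dose: D_load = D_maint·R ≈ 500 × 1.14286 ≈ 571.43 mg.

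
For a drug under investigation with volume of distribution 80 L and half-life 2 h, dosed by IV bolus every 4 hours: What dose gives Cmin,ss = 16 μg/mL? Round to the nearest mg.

τ/t½ = 4/2 ≈ 2, so f = (1/2)^(4/2) ≈ 0.250000.
Cmin,ss = (D/Vd)·f/(1−f), so D = Cmin,ss·Vd·(1−f)/f.
D = 16 × 80 × (1−f)/f ≈ 16 × 80 × 3.00000 ≈ 3840.00 mg.

3840 mg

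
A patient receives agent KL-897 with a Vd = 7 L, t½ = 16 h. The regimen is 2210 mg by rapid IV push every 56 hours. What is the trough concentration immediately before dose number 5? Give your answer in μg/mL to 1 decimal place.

30.6 μg/mL

f = (1/2)^(τ/t½) = (1/2)^(56/16) ≈ 0.0884.
C₀ = D/Vd = 2210/7 ≈ 315.714 μg/mL.
Before the 5th dose, 4 doses have been given. Superposition: Cmin = C₀·(f + f² + … + f^4).
≈ 315.714 × (0.0884 + 0.0078 + 0.0007 + 0.0001) ≈ 315.714 × 0.0970 ≈ 30.624 μg/mL.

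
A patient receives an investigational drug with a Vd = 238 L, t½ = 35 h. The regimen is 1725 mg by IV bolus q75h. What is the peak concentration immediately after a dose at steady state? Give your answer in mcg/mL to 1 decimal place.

k = ln2/t½ = ln2/35 ≈ 0.019804 h⁻¹; fraction remaining f = e^(−kτ) = e^(−0.019804×75) ≈ 0.2264.
At steady state, accumulation factor R = 1/(1 − e^(−kτ)) ≈ 1.2927.
Each bolus raises the concentration by D/Vd = 1725/238 ≈ 7.248 mcg/mL.
Steady-state peak Cmax,ss = C₀·R ≈ 7.248 × 1.2927 ≈ 9.369 mcg/mL.

9.4 mcg/mL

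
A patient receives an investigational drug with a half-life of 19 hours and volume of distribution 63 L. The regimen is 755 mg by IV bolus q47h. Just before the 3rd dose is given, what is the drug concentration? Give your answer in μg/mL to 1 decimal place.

f = (1/2)^(τ/t½) = (1/2)^(47/19) ≈ 0.1800.
C₀ = D/Vd = 755/63 ≈ 11.984 μg/mL.
Before the 3rd dose, 2 doses have been given. Superposition: Cmin = C₀·(f + f²).
≈ 11.984 × (0.1800 + 0.0324) ≈ 11.984 × 0.2124 ≈ 2.545 μg/mL.

2.5 μg/mL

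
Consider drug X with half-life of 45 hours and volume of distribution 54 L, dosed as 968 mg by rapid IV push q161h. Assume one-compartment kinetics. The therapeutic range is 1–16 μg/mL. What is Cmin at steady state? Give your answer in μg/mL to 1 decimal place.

Over one 161-h interval, 161/45 ≈ 3.5778 half-lives elapse, leaving f ≈ 0.0837 of each dose.
At steady state, accumulation factor R = 1/(1 − e^(−kτ)) ≈ 1.0913.
Single-dose peak C₀ = D/Vd = 968/54 ≈ 17.926 μg/mL.
Cmax,ss = C₀/(1 − f) ≈ 17.926/0.9163 ≈ 19.563 μg/mL.
Steady-state trough Cmin,ss = Cmax,ss·f ≈ 19.563 × 0.0837 ≈ 1.637 μg/mL.
Trough 1.6 μg/mL vs MEC 1 μg/mL: adequate.

1.6 μg/mL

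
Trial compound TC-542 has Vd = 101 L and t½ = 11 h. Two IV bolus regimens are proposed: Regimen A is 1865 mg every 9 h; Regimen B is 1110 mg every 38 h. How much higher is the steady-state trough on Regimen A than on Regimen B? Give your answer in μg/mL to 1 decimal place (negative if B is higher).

Regimen A: f = (1/2)^(9/11) ≈ 0.5672; Cmin,ss = (1865/101)·f/(1−f) ≈ 24.200 μg/mL.
Regimen B: f = (1/2)^(38/11) ≈ 0.0912; Cmin,ss = (1110/101)·f/(1−f) ≈ 1.103 μg/mL.
Difference ≈ 24.200 − 1.103 ≈ 23.097 μg/mL.

23.1 μg/mL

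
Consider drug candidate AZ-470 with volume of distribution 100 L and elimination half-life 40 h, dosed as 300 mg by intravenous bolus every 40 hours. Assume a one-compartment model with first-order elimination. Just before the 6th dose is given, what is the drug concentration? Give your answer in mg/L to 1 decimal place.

f = (1/2)^(τ/t½) = (1/2)^(40/40) ≈ 0.5000.
C₀ = D/Vd = 300/100 ≈ 3.000 mg/L.
Before the 6th dose, 5 doses have been given. Superposition: Cmin = C₀·(f + f² + … + f^5).
≈ 3.000 × (0.5000 + 0.2500 + 0.1250 + 0.0625 + 0.0313) ≈ 3.000 × 0.9688 ≈ 2.906 mg/L.

2.9 mg/L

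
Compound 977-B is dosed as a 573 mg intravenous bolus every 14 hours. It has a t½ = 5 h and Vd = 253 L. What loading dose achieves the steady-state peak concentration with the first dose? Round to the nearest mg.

669 mg

f = (1/2)^(14/5) ≈ 0.143587; accumulation ratio R = 1/(1−f) ≈ 1.16766.
Loading dose to hit Cmax,ss on first dose: D_load = D_maint·R ≈ 573 × 1.16766 ≈ 669.07 mg.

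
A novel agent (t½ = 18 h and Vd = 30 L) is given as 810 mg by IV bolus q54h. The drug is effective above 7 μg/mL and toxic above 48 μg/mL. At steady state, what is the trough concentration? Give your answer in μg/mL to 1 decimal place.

The dosing interval is 3 half-lives, so f = 2^(−3) = 0.125.
Accumulation ratio R = 1/(1 − f) = 1/0.875 = 8/7.
Single-dose peak C₀ = D/Vd = 810/30 = 27 μg/mL.
Steady-state peak Cmax,ss = C₀·R = 27 × 8/7 ≈ 30.857 μg/mL.
Steady-state trough Cmin,ss = Cmax,ss·f ≈ 30.857 × 0.125 ≈ 3.857 μg/mL.
Trough 3.9 μg/mL vs MEC 7 μg/mL: subtherapeutic.

3.9 μg/mL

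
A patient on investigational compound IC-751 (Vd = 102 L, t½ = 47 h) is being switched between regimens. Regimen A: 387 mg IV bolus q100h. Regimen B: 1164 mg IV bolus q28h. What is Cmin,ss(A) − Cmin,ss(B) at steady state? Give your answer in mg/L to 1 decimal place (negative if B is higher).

Regimen A: f = (1/2)^(100/47) ≈ 0.2288; Cmin,ss = (387/102)·f/(1−f) ≈ 1.126 mg/L.
Regimen B: f = (1/2)^(28/47) ≈ 0.6617; Cmin,ss = (1164/102)·f/(1−f) ≈ 22.321 mg/L.
Difference ≈ 1.126 − 22.321 ≈ -21.195 mg/L.

-21.2 mg/L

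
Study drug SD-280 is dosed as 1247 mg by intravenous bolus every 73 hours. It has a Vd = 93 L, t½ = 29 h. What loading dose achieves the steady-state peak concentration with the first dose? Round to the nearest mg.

1511 mg

f = (1/2)^(73/29) ≈ 0.174677; accumulation ratio R = 1/(1−f) ≈ 1.21165.
Loading dose to hit Cmax,ss on first dose: D_load = D_maint·R ≈ 1247 × 1.21165 ≈ 1510.93 mg.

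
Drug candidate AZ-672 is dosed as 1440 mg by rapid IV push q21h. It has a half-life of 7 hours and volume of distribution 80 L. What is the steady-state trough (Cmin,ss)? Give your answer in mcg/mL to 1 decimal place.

The dosing interval is 3 half-lives, so f = 2^(−3) = 0.125.
At steady state, R = 1/(1 − 0.125) = 8/7.
Single-dose peak C₀ = D/Vd = 1440/80 = 18 mcg/mL.
Steady-state peak Cmax,ss = C₀·R = 18 × 8/7 ≈ 20.571 mcg/mL.
Steady-state trough Cmin,ss = Cmax,ss·f ≈ 20.571 × 0.125 ≈ 2.571 mcg/mL.

2.6 mcg/mL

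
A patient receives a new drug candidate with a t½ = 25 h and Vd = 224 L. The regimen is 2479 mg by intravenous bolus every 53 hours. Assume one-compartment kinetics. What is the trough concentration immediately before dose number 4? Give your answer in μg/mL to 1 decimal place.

3.3 μg/mL

f = (1/2)^(τ/t½) = (1/2)^(53/25) ≈ 0.2300.
C₀ = D/Vd = 2479/224 ≈ 11.067 μg/mL.
Before the 4th dose, 3 doses have been given. Superposition: Cmin = C₀·(f + f² + … + f^3).
≈ 11.067 × (0.2300 + 0.0529 + 0.0122) ≈ 11.067 × 0.2951 ≈ 3.266 μg/mL.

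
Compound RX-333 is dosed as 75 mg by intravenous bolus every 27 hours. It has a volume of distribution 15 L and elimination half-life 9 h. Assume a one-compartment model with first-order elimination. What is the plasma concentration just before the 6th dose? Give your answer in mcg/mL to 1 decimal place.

0.7 mcg/mL

f = (1/2)^(τ/t½) = (1/2)^(27/9) ≈ 0.1250.
C₀ = D/Vd = 75/15 ≈ 5.000 mcg/mL.
Before the 6th dose, 5 doses have been given. Superposition: Cmin = C₀·(f + f² + … + f^5).
≈ 5.000 × (0.1250 + 0.0156 + 0.0020 + 0.0002 + 0.0000) ≈ 5.000 × 0.1428 ≈ 0.714 mcg/mL.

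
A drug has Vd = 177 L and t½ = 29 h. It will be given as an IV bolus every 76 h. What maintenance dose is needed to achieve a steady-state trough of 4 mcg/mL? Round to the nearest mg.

3647 mg

τ/t½ = 76/29 ≈ 2.6207, so f = (1/2)^(76/29) ≈ 0.162590.
Cmin,ss = (D/Vd)·f/(1−f), so D = Cmin,ss·Vd·(1−f)/f.
D = 4 × 177 × (1−f)/f ≈ 4 × 177 × 5.15044 ≈ 3646.51 mg.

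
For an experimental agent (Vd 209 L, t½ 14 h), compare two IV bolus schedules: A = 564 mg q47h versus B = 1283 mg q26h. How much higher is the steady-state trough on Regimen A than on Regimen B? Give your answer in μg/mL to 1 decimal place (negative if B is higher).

-2.0 μg/mL

Regimen A: f = (1/2)^(47/14) ≈ 0.0976; Cmin,ss = (564/209)·f/(1−f) ≈ 0.292 μg/mL.
Regimen B: f = (1/2)^(26/14) ≈ 0.2760; Cmin,ss = (1283/209)·f/(1−f) ≈ 2.340 μg/mL.
Difference ≈ 0.292 − 2.340 ≈ -2.048 μg/mL.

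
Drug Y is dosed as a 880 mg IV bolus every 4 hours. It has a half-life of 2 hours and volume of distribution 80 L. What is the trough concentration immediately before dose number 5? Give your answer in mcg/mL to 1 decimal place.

f = (1/2)^(τ/t½) = (1/2)^(4/2) ≈ 0.2500.
C₀ = D/Vd = 880/80 ≈ 11.000 mcg/mL.
Before the 5th dose, 4 doses have been given. Superposition: Cmin = C₀·(f + f² + … + f^4).
≈ 11.000 × (0.2500 + 0.0625 + 0.0156 + 0.0039) ≈ 11.000 × 0.3320 ≈ 3.652 mcg/mL.

3.7 mcg/mL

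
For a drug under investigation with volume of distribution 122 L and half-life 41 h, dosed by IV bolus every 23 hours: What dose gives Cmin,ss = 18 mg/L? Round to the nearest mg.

τ/t½ = 23/41 ≈ 0.56098, so f = (1/2)^(23/41) ≈ 0.677844.
Cmin,ss = (D/Vd)·f/(1−f), so D = Cmin,ss·Vd·(1−f)/f.
D = 18 × 122 × (1−f)/f ≈ 18 × 122 × 0.47527 ≈ 1043.69 mg.

1044 mg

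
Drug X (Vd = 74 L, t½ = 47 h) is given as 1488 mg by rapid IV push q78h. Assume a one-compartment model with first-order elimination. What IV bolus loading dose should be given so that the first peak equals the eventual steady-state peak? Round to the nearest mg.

f = (1/2)^(78/47) ≈ 0.316532; accumulation ratio R = 1/(1−f) ≈ 1.46313.
Loading dose to hit Cmax,ss on first dose: D_load = D_maint·R ≈ 1488 × 1.46313 ≈ 2177.14 mg.

2177 mg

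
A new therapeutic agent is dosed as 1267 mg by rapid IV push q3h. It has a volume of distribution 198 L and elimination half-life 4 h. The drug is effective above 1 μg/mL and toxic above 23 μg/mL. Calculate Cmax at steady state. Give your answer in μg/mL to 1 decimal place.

15.8 μg/mL

τ/t½ = 3/4 ≈ 0.75, so fraction remaining f = (1/2)^(3/4) ≈ 0.5946.
At steady state, accumulation factor R = 1/(1 − e^(−kτ)) ≈ 2.4667.
Single-dose peak C₀ = D/Vd = 1267/198 ≈ 6.399 μg/mL.
Cmax,ss = C₀/(1 − f) ≈ 6.399/0.4054 ≈ 15.784 μg/mL.
Peak 15.8 μg/mL vs MTC 23 μg/mL: below toxic threshold.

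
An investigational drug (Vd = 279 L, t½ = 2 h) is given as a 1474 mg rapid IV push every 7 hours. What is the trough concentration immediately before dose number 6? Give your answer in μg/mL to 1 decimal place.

f = (1/2)^(τ/t½) = (1/2)^(7/2) ≈ 0.0884.
C₀ = D/Vd = 1474/279 ≈ 5.283 μg/mL.
Before the 6th dose, 5 doses have been given. Superposition: Cmin = C₀·(f + f² + … + f^5).
≈ 5.283 × (0.0884 + 0.0078 + 0.0007 + 0.0001 + 0.0000) ≈ 5.283 × 0.0970 ≈ 0.512 μg/mL.

0.5 μg/mL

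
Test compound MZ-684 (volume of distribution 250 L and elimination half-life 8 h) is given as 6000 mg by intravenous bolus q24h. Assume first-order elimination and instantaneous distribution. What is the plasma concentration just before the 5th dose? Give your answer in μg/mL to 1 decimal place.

3.4 μg/mL

f = (1/2)^(τ/t½) = (1/2)^(24/8) ≈ 0.1250.
C₀ = D/Vd = 6000/250 ≈ 24.000 μg/mL.
Before the 5th dose, 4 doses have been given. Superposition: Cmin = C₀·(f + f² + … + f^4).
≈ 24.000 × (0.1250 + 0.0156 + 0.0020 + 0.0002) ≈ 24.000 × 0.1428 ≈ 3.427 μg/mL.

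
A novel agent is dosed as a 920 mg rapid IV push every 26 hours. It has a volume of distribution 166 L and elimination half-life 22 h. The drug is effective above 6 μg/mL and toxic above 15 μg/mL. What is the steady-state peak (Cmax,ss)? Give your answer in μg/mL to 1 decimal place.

9.9 μg/mL

τ/t½ = 26/22 ≈ 1.1818, so fraction remaining f = (1/2)^(26/22) ≈ 0.4408.
Accumulation ratio R = 1/(1 − f) ≈ 1/0.5592 ≈ 1.7883.
Single-dose peak C₀ = D/Vd = 920/166 ≈ 5.542 μg/mL.
Cmax,ss = C₀/(1 − f) ≈ 5.542/0.5592 ≈ 9.911 μg/mL.
Peak 9.9 μg/mL vs MTC 15 μg/mL: below toxic threshold.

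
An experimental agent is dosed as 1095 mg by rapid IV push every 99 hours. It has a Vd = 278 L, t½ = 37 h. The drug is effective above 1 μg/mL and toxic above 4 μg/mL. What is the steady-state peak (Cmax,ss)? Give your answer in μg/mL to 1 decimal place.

k = ln2/t½ = ln2/37 ≈ 0.018734 h⁻¹; fraction remaining f = e^(−kτ) = e^(−0.018734×99) ≈ 0.1565.
At steady state, accumulation factor R = 1/(1 − e^(−kτ)) ≈ 1.1855.
Single-dose peak C₀ = D/Vd = 1095/278 ≈ 3.939 μg/mL.
Steady-state peak Cmax,ss = C₀·R ≈ 3.939 × 1.1855 ≈ 4.670 μg/mL.
Peak 4.7 μg/mL vs MTC 4 μg/mL: exceeds toxic threshold.

4.7 μg/mL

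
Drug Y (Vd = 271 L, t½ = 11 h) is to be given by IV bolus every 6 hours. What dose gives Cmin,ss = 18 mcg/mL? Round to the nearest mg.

τ/t½ = 6/11 ≈ 0.54545, so f = (1/2)^(6/11) ≈ 0.685175.
Cmin,ss = (D/Vd)·f/(1−f), so D = Cmin,ss·Vd·(1−f)/f.
D = 18 × 271 × (1−f)/f ≈ 18 × 271 × 0.45948 ≈ 2241.34 mg.

2241 mg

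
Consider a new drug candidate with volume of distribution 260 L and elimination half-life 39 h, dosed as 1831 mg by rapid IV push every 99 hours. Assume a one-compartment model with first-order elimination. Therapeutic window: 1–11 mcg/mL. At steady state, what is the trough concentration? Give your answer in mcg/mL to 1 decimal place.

k = ln2/t½ = ln2/39 ≈ 0.017773 h⁻¹; fraction remaining f = e^(−kτ) = e^(−0.017773×99) ≈ 0.1721.
Single-dose peak C₀ = D/Vd = 1831/260 ≈ 7.042 mcg/mL.
Steady-state trough Cmin,ss = C₀·f/(1−f) ≈ 7.042 × 0.1721/0.8279 ≈ 1.464 mcg/mL.
Trough 1.5 mcg/mL vs MEC 1 mcg/mL: adequate.

1.5 mcg/mL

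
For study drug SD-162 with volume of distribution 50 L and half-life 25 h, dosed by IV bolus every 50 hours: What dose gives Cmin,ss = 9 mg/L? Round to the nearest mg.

1350 mg

τ/t½ = 50/25 ≈ 2, so f = (1/2)^(50/25) ≈ 0.250000.
Cmin,ss = (D/Vd)·f/(1−f), so D = Cmin,ss·Vd·(1−f)/f.
D = 9 × 50 × (1−f)/f ≈ 9 × 50 × 3.00000 ≈ 1350.00 mg.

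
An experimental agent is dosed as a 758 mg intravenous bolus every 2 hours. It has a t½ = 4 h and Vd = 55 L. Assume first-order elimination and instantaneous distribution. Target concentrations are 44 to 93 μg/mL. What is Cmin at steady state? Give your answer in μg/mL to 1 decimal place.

k = ln2/t½ = ln2/4 ≈ 0.173287 h⁻¹; fraction remaining f = e^(−kτ) = e^(−0.173287×2) ≈ 0.7071.
Accumulation ratio R = 1/(1 − f) ≈ 1/0.2929 ≈ 3.4141.
Single-dose peak C₀ = D/Vd = 758/55 ≈ 13.782 μg/mL.
Steady-state peak Cmax,ss = C₀·R ≈ 13.782 × 3.4141 ≈ 47.053 μg/mL.
Steady-state trough Cmin,ss = Cmax,ss·f ≈ 47.053 × 0.7071 ≈ 33.271 μg/mL.
Trough 33.3 μg/mL vs MEC 44 μg/mL: subtherapeutic.

33.3 μg/mL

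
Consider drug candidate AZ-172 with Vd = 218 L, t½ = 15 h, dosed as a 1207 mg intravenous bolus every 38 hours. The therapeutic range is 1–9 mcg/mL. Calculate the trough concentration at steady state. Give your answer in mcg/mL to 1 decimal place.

1.2 mcg/mL

Over one 38-h interval, 38/15 ≈ 2.5333 half-lives elapse, leaving f ≈ 0.1727 of each dose.
Single-dose peak C₀ = D/Vd = 1207/218 ≈ 5.537 mcg/mL.
Steady-state trough Cmin,ss = C₀·f/(1−f) ≈ 5.537 × 0.1727/0.8273 ≈ 1.156 mcg/mL.
Trough 1.2 mcg/mL vs MEC 1 mcg/mL: adequate.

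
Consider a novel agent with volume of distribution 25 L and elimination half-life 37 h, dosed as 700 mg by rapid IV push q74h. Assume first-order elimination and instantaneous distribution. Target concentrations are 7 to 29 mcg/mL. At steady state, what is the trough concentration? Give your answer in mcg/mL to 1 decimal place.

9.3 mcg/mL

The dosing interval is 2 half-lives, so f = 2^(−2) = 0.25.
Accumulation ratio R = 1/(1 − f) = 1/0.75 = 4/3.
Single-dose peak C₀ = D/Vd = 700/25 = 28 mcg/mL.
Steady-state peak Cmax,ss = C₀·R = 28 × 4/3 ≈ 37.333 mcg/mL.
Steady-state trough Cmin,ss = Cmax,ss·f ≈ 37.333 × 0.25 ≈ 9.333 mcg/mL.
Trough 9.3 mcg/mL vs MEC 7 mcg/mL: adequate.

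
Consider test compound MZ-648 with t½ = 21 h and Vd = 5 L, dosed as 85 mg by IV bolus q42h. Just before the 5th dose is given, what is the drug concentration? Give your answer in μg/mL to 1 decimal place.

f = (1/2)^(τ/t½) = (1/2)^(42/21) ≈ 0.2500.
C₀ = D/Vd = 85/5 ≈ 17.000 μg/mL.
Before the 5th dose, 4 doses have been given. Superposition: Cmin = C₀·(f + f² + … + f^4).
≈ 17.000 × (0.2500 + 0.0625 + 0.0156 + 0.0039) ≈ 17.000 × 0.3320 ≈ 5.644 μg/mL.

5.6 μg/mL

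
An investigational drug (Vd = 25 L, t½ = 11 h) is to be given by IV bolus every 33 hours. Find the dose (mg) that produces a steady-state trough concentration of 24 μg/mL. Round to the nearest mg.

τ/t½ = 33/11 ≈ 3, so f = (1/2)^(33/11) ≈ 0.125000.
Cmin,ss = (D/Vd)·f/(1−f), so D = Cmin,ss·Vd·(1−f)/f.
D = 24 × 25 × (1−f)/f ≈ 24 × 25 × 7.00000 ≈ 4200.00 mg.

4200 mg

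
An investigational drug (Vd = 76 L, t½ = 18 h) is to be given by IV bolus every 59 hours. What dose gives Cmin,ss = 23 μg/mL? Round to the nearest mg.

τ/t½ = 59/18 ≈ 3.2778, so f = (1/2)^(59/18) ≈ 0.103108.
Cmin,ss = (D/Vd)·f/(1−f), so D = Cmin,ss·Vd·(1−f)/f.
D = 23 × 76 × (1−f)/f ≈ 23 × 76 × 8.69857 ≈ 15205.10 mg.

15205 mg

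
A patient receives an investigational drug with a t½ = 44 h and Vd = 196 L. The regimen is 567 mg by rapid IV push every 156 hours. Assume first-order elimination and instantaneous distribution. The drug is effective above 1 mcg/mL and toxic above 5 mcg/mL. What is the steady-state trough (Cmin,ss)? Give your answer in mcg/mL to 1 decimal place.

Over one 156-h interval, 156/44 ≈ 3.5455 half-lives elapse, leaving f ≈ 0.0856 of each dose.
Each bolus raises the concentration by D/Vd = 567/196 ≈ 2.893 mcg/mL.
Steady-state trough Cmin,ss = C₀·f/(1−f) ≈ 2.893 × 0.0856/0.9144 ≈ 0.271 mcg/mL.
Trough 0.3 mcg/mL vs MEC 1 mcg/mL: subtherapeutic.

0.3 mcg/mL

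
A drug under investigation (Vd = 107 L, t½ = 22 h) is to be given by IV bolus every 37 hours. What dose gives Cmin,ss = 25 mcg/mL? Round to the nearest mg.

5907 mg

τ/t½ = 37/22 ≈ 1.6818, so f = (1/2)^(37/22) ≈ 0.311690.
Cmin,ss = (D/Vd)·f/(1−f), so D = Cmin,ss·Vd·(1−f)/f.
D = 25 × 107 × (1−f)/f ≈ 25 × 107 × 2.20832 ≈ 5907.26 mg.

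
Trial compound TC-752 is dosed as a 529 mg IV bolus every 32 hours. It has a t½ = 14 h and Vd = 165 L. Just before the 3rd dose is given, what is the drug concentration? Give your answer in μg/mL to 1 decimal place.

f = (1/2)^(τ/t½) = (1/2)^(32/14) ≈ 0.2051.
C₀ = D/Vd = 529/165 ≈ 3.206 μg/mL.
Before the 3rd dose, 2 doses have been given. Superposition: Cmin = C₀·(f + f²).
≈ 3.206 × (0.2051 + 0.0421) ≈ 3.206 × 0.2472 ≈ 0.793 μg/mL.

0.8 μg/mL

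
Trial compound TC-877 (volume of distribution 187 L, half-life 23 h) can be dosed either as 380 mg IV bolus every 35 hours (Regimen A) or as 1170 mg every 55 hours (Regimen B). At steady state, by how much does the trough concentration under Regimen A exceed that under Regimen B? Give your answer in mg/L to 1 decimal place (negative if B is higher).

Regimen A: f = (1/2)^(35/23) ≈ 0.3483; Cmin,ss = (380/187)·f/(1−f) ≈ 1.086 mg/L.
Regimen B: f = (1/2)^(55/23) ≈ 0.1906; Cmin,ss = (1170/187)·f/(1−f) ≈ 1.473 mg/L.
Difference ≈ 1.086 − 1.473 ≈ -0.387 mg/L.

-0.4 mg/L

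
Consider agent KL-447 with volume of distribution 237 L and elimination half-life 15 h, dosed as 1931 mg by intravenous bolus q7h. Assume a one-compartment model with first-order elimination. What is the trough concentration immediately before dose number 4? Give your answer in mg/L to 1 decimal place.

f = (1/2)^(τ/t½) = (1/2)^(7/15) ≈ 0.7236.
C₀ = D/Vd = 1931/237 ≈ 8.148 mg/L.
Before the 4th dose, 3 doses have been given. Superposition: Cmin = C₀·(f + f² + … + f^3).
≈ 8.148 × (0.7236 + 0.5236 + 0.3789) ≈ 8.148 × 1.6261 ≈ 13.249 mg/L.

13.2 mg/L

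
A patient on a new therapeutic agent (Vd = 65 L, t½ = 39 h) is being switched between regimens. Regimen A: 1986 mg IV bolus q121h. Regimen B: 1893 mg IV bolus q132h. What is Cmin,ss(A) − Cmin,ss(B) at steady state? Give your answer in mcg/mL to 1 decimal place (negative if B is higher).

Regimen A: f = (1/2)^(121/39) ≈ 0.1164; Cmin,ss = (1986/65)·f/(1−f) ≈ 4.025 mcg/mL.
Regimen B: f = (1/2)^(132/39) ≈ 0.0957; Cmin,ss = (1893/65)·f/(1−f) ≈ 3.082 mcg/mL.
Difference ≈ 4.025 − 3.082 ≈ 0.943 mcg/mL.

0.9 mcg/mL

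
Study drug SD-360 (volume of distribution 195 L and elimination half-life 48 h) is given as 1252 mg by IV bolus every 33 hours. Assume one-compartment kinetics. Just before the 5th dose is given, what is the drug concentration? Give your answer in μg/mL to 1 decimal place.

9.0 μg/mL

f = (1/2)^(τ/t½) = (1/2)^(33/48) ≈ 0.6209.
C₀ = D/Vd = 1252/195 ≈ 6.421 μg/mL.
Before the 5th dose, 4 doses have been given. Superposition: Cmin = C₀·(f + f² + … + f^4).
≈ 6.421 × (0.6209 + 0.3855 + 0.2394 + 0.1486) ≈ 6.421 × 1.3944 ≈ 8.953 μg/mL.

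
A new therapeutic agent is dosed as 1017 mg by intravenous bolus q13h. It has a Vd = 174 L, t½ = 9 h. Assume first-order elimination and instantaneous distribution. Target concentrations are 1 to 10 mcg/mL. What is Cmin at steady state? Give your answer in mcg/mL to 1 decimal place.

3.4 mcg/mL

k = ln2/t½ = ln2/9 ≈ 0.077016 h⁻¹; fraction remaining f = e^(−kτ) = e^(−0.077016×13) ≈ 0.3674.
Single-dose peak C₀ = D/Vd = 1017/174 ≈ 5.845 mcg/mL.
Steady-state trough Cmin,ss = C₀·f/(1−f) ≈ 5.845 × 0.3674/0.6326 ≈ 3.395 mcg/mL.
Trough 3.4 mcg/mL vs MEC 1 mcg/mL: adequate.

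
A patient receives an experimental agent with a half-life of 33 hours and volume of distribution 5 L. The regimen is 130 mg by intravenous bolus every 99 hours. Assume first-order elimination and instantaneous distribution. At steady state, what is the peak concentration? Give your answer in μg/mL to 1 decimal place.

29.7 μg/mL

The dosing interval is 3 half-lives, so f = 2^(−3) = 0.125.
Accumulation ratio R = 1/(1 − f) = 1/0.875 = 8/7.
Single-dose peak C₀ = D/Vd = 130/5 = 26 μg/mL.
Steady-state peak Cmax,ss = C₀·R = 26 × 8/7 ≈ 29.714 μg/mL.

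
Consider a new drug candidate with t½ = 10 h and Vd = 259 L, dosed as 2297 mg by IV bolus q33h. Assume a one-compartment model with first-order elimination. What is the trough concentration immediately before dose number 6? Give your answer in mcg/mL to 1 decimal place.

f = (1/2)^(τ/t½) = (1/2)^(33/10) ≈ 0.1015.
C₀ = D/Vd = 2297/259 ≈ 8.869 mcg/mL.
Before the 6th dose, 5 doses have been given. Superposition: Cmin = C₀·(f + f² + … + f^5).
≈ 8.869 × (0.1015 + 0.0103 + 0.0010 + 0.0001 + 0.0000) ≈ 8.869 × 0.1129 ≈ 1.001 mcg/mL.

1.0 mcg/mL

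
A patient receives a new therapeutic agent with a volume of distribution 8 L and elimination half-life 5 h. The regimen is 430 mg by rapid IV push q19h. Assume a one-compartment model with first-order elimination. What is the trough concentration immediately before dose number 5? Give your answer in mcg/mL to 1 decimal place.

f = (1/2)^(τ/t½) = (1/2)^(19/5) ≈ 0.0718.
C₀ = D/Vd = 430/8 ≈ 53.750 mcg/mL.
Before the 5th dose, 4 doses have been given. Superposition: Cmin = C₀·(f + f² + … + f^4).
≈ 53.750 × (0.0718 + 0.0052 + 0.0004 + 0.0000) ≈ 53.750 × 0.0774 ≈ 4.160 mcg/mL.

4.2 mcg/mL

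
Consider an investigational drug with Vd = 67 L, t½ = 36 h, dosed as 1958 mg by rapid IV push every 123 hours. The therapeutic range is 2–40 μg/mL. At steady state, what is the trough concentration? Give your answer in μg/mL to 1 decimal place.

3.0 μg/mL

k = ln2/t½ = ln2/36 ≈ 0.019254 h⁻¹; fraction remaining f = e^(−kτ) = e^(−0.019254×123) ≈ 0.0936.
Single-dose peak C₀ = D/Vd = 1958/67 ≈ 29.224 μg/mL.
Steady-state trough Cmin,ss = C₀·f/(1−f) ≈ 29.224 × 0.0936/0.9064 ≈ 3.018 μg/mL.
Trough 3.0 μg/mL vs MEC 2 μg/mL: adequate.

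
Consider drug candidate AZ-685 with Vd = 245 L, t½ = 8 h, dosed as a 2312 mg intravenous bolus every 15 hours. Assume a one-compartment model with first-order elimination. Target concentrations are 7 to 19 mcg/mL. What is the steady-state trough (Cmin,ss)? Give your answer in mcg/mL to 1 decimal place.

Over one 15-h interval, 15/8 ≈ 1.875 half-lives elapse, leaving f ≈ 0.2726 of each dose.
Single-dose peak C₀ = D/Vd = 2312/245 ≈ 9.437 mcg/mL.
Steady-state trough Cmin,ss = C₀·f/(1−f) ≈ 9.437 × 0.2726/0.7274 ≈ 3.537 mcg/mL.
Trough 3.5 mcg/mL vs MEC 7 mcg/mL: subtherapeutic.

3.5 mcg/mL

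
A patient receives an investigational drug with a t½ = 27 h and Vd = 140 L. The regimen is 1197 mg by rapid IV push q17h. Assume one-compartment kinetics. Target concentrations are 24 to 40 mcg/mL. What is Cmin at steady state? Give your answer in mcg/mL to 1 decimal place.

Over one 17-h interval, 17/27 ≈ 0.62963 half-lives elapse, leaving f ≈ 0.6463 of each dose.
At steady state, accumulation factor R = 1/(1 − e^(−kτ)) ≈ 2.8273.
Single-dose peak C₀ = D/Vd = 1197/140 ≈ 8.550 mcg/mL.
Steady-state peak Cmax,ss = C₀·R ≈ 8.550 × 2.8273 ≈ 24.173 mcg/mL.
Steady-state trough Cmin,ss = Cmax,ss·f ≈ 24.173 × 0.6463 ≈ 15.623 mcg/mL.
Trough 15.6 mcg/mL vs MEC 24 mcg/mL: subtherapeutic.

15.6 mcg/mL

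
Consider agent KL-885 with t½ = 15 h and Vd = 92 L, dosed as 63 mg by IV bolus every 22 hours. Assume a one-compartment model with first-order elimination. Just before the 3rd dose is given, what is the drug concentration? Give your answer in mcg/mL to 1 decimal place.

f = (1/2)^(τ/t½) = (1/2)^(22/15) ≈ 0.3618.
C₀ = D/Vd = 63/92 ≈ 0.685 mcg/mL.
Before the 3rd dose, 2 doses have been given. Superposition: Cmin = C₀·(f + f²).
≈ 0.685 × (0.3618 + 0.1309) ≈ 0.685 × 0.4927 ≈ 0.337 mcg/mL.

0.3 mcg/mL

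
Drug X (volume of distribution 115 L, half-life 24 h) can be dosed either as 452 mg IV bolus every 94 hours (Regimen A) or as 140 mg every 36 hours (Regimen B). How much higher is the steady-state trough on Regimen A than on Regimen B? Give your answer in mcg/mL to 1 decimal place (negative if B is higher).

Regimen A: f = (1/2)^(94/24) ≈ 0.0662; Cmin,ss = (452/115)·f/(1−f) ≈ 0.279 mcg/mL.
Regimen B: f = (1/2)^(36/24) ≈ 0.3536; Cmin,ss = (140/115)·f/(1−f) ≈ 0.666 mcg/mL.
Difference ≈ 0.279 − 0.666 ≈ -0.387 mcg/mL.

-0.4 mcg/mL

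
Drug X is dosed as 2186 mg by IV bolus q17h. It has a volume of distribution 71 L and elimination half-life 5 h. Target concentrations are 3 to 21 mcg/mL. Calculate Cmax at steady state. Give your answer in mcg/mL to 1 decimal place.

Over one 17-h interval, 17/5 ≈ 3.4 half-lives elapse, leaving f ≈ 0.0947 of each dose.
Accumulation ratio R = 1/(1 − f) ≈ 1/0.9053 ≈ 1.1046.
Each bolus raises the concentration by D/Vd = 2186/71 ≈ 30.789 mcg/mL.
Steady-state peak Cmax,ss = C₀·R ≈ 30.789 × 1.1046 ≈ 34.010 mcg/mL.
Peak 34.0 mcg/mL vs MTC 21 mcg/mL: exceeds toxic threshold.

34.0 mcg/mL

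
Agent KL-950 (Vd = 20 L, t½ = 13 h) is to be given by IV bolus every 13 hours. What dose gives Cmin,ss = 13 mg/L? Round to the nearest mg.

260 mg

τ/t½ = 13/13 ≈ 1, so f = (1/2)^(13/13) ≈ 0.500000.
Cmin,ss = (D/Vd)·f/(1−f), so D = Cmin,ss·Vd·(1−f)/f.
D = 13 × 20 × (1−f)/f ≈ 13 × 20 × 1.00000 ≈ 260.00 mg.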